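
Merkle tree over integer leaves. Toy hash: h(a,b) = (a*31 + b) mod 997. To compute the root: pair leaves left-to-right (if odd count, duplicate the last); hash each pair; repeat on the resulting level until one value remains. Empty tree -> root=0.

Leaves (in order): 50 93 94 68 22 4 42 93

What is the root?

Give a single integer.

Answer: 123

Derivation:
L0: [50, 93, 94, 68, 22, 4, 42, 93]
L1: h(50,93)=(50*31+93)%997=646 h(94,68)=(94*31+68)%997=988 h(22,4)=(22*31+4)%997=686 h(42,93)=(42*31+93)%997=398 -> [646, 988, 686, 398]
L2: h(646,988)=(646*31+988)%997=77 h(686,398)=(686*31+398)%997=727 -> [77, 727]
L3: h(77,727)=(77*31+727)%997=123 -> [123]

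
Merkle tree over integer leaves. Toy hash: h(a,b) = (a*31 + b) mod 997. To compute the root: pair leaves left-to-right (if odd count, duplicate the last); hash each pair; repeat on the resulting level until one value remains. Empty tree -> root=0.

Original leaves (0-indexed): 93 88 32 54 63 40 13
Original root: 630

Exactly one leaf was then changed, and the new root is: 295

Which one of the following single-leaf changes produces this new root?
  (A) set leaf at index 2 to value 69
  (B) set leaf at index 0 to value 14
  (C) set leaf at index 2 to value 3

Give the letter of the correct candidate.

Answer: A

Derivation:
Original leaves: [93, 88, 32, 54, 63, 40, 13]
Target new root: 295
Try each candidate change and compute the resulting root:
Candidate A: set leaf[2] = 69 -> leaves = [93, 88, 69, 54, 63, 40, 13]
  L0: [93, 88, 69, 54, 63, 40, 13]
  L1: h(93,88)=(93*31+88)%997=977 h(69,54)=(69*31+54)%997=199 h(63,40)=(63*31+40)%997=996 h(13,13)=(13*31+13)%997=416 -> [977, 199, 996, 416]
  L2: h(977,199)=(977*31+199)%997=576 h(996,416)=(996*31+416)%997=385 -> [576, 385]
  L3: h(576,385)=(576*31+385)%997=295 -> [295]
  root = 295 == target 295  ** MATCH **
Candidate B: set leaf[0] = 14 -> leaves = [14, 88, 32, 54, 63, 40, 13]
  L0: [14, 88, 32, 54, 63, 40, 13]
  L1: h(14,88)=(14*31+88)%997=522 h(32,54)=(32*31+54)%997=49 h(63,40)=(63*31+40)%997=996 h(13,13)=(13*31+13)%997=416 -> [522, 49, 996, 416]
  L2: h(522,49)=(522*31+49)%997=279 h(996,416)=(996*31+416)%997=385 -> [279, 385]
  L3: h(279,385)=(279*31+385)%997=61 -> [61]
  root = 61 != target 295
Candidate C: set leaf[2] = 3 -> leaves = [93, 88, 3, 54, 63, 40, 13]
  L0: [93, 88, 3, 54, 63, 40, 13]
  L1: h(93,88)=(93*31+88)%997=977 h(3,54)=(3*31+54)%997=147 h(63,40)=(63*31+40)%997=996 h(13,13)=(13*31+13)%997=416 -> [977, 147, 996, 416]
  L2: h(977,147)=(977*31+147)%997=524 h(996,416)=(996*31+416)%997=385 -> [524, 385]
  L3: h(524,385)=(524*31+385)%997=677 -> [677]
  root = 677 != target 295
Candidate A produces the target root.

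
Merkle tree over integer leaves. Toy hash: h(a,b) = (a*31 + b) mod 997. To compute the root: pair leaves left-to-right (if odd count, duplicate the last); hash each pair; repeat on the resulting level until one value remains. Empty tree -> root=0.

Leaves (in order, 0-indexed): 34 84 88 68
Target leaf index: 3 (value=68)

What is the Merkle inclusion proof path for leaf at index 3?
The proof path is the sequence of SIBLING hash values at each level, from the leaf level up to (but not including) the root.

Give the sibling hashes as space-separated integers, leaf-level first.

Answer: 88 141

Derivation:
L0 (leaves): [34, 84, 88, 68], target index=3
L1: h(34,84)=(34*31+84)%997=141 [pair 0] h(88,68)=(88*31+68)%997=802 [pair 1] -> [141, 802]
  Sibling for proof at L0: 88
L2: h(141,802)=(141*31+802)%997=188 [pair 0] -> [188]
  Sibling for proof at L1: 141
Root: 188
Proof path (sibling hashes from leaf to root): [88, 141]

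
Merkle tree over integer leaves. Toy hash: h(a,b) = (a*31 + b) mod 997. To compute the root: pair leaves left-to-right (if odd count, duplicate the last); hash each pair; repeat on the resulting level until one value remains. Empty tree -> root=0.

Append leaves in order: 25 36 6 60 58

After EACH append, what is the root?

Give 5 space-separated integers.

After append 25 (leaves=[25]):
  L0: [25]
  root=25
After append 36 (leaves=[25, 36]):
  L0: [25, 36]
  L1: h(25,36)=(25*31+36)%997=811 -> [811]
  root=811
After append 6 (leaves=[25, 36, 6]):
  L0: [25, 36, 6]
  L1: h(25,36)=(25*31+36)%997=811 h(6,6)=(6*31+6)%997=192 -> [811, 192]
  L2: h(811,192)=(811*31+192)%997=408 -> [408]
  root=408
After append 60 (leaves=[25, 36, 6, 60]):
  L0: [25, 36, 6, 60]
  L1: h(25,36)=(25*31+36)%997=811 h(6,60)=(6*31+60)%997=246 -> [811, 246]
  L2: h(811,246)=(811*31+246)%997=462 -> [462]
  root=462
After append 58 (leaves=[25, 36, 6, 60, 58]):
  L0: [25, 36, 6, 60, 58]
  L1: h(25,36)=(25*31+36)%997=811 h(6,60)=(6*31+60)%997=246 h(58,58)=(58*31+58)%997=859 -> [811, 246, 859]
  L2: h(811,246)=(811*31+246)%997=462 h(859,859)=(859*31+859)%997=569 -> [462, 569]
  L3: h(462,569)=(462*31+569)%997=933 -> [933]
  root=933

Answer: 25 811 408 462 933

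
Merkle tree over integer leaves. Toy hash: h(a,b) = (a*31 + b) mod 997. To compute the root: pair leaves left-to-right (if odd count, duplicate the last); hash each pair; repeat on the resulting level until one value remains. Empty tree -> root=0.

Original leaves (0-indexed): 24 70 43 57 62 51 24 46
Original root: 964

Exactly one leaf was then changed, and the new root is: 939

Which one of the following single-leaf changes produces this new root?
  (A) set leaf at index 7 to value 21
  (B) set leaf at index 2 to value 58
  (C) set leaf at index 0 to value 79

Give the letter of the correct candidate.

Answer: A

Derivation:
Original leaves: [24, 70, 43, 57, 62, 51, 24, 46]
Target new root: 939
Try each candidate change and compute the resulting root:
Candidate A: set leaf[7] = 21 -> leaves = [24, 70, 43, 57, 62, 51, 24, 21]
  L0: [24, 70, 43, 57, 62, 51, 24, 21]
  L1: h(24,70)=(24*31+70)%997=814 h(43,57)=(43*31+57)%997=393 h(62,51)=(62*31+51)%997=976 h(24,21)=(24*31+21)%997=765 -> [814, 393, 976, 765]
  L2: h(814,393)=(814*31+393)%997=702 h(976,765)=(976*31+765)%997=114 -> [702, 114]
  L3: h(702,114)=(702*31+114)%997=939 -> [939]
  root = 939 == target 939  ** MATCH **
Candidate B: set leaf[2] = 58 -> leaves = [24, 70, 58, 57, 62, 51, 24, 46]
  L0: [24, 70, 58, 57, 62, 51, 24, 46]
  L1: h(24,70)=(24*31+70)%997=814 h(58,57)=(58*31+57)%997=858 h(62,51)=(62*31+51)%997=976 h(24,46)=(24*31+46)%997=790 -> [814, 858, 976, 790]
  L2: h(814,858)=(814*31+858)%997=170 h(976,790)=(976*31+790)%997=139 -> [170, 139]
  L3: h(170,139)=(170*31+139)%997=424 -> [424]
  root = 424 != target 939
Candidate C: set leaf[0] = 79 -> leaves = [79, 70, 43, 57, 62, 51, 24, 46]
  L0: [79, 70, 43, 57, 62, 51, 24, 46]
  L1: h(79,70)=(79*31+70)%997=525 h(43,57)=(43*31+57)%997=393 h(62,51)=(62*31+51)%997=976 h(24,46)=(24*31+46)%997=790 -> [525, 393, 976, 790]
  L2: h(525,393)=(525*31+393)%997=716 h(976,790)=(976*31+790)%997=139 -> [716, 139]
  L3: h(716,139)=(716*31+139)%997=401 -> [401]
  root = 401 != target 939
Candidate A produces the target root.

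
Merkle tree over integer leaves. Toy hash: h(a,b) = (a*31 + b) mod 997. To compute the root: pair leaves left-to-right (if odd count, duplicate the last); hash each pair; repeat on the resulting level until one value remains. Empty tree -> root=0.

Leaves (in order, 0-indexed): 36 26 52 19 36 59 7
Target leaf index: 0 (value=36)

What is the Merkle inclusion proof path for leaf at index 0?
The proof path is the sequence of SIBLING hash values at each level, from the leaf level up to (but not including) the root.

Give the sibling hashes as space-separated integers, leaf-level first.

Answer: 26 634 757

Derivation:
L0 (leaves): [36, 26, 52, 19, 36, 59, 7], target index=0
L1: h(36,26)=(36*31+26)%997=145 [pair 0] h(52,19)=(52*31+19)%997=634 [pair 1] h(36,59)=(36*31+59)%997=178 [pair 2] h(7,7)=(7*31+7)%997=224 [pair 3] -> [145, 634, 178, 224]
  Sibling for proof at L0: 26
L2: h(145,634)=(145*31+634)%997=144 [pair 0] h(178,224)=(178*31+224)%997=757 [pair 1] -> [144, 757]
  Sibling for proof at L1: 634
L3: h(144,757)=(144*31+757)%997=236 [pair 0] -> [236]
  Sibling for proof at L2: 757
Root: 236
Proof path (sibling hashes from leaf to root): [26, 634, 757]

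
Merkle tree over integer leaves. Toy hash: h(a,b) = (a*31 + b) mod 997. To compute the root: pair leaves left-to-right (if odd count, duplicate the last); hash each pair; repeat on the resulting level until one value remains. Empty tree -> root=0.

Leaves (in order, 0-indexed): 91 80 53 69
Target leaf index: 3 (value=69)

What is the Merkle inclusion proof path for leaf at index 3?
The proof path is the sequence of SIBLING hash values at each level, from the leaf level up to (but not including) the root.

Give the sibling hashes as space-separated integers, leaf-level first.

Answer: 53 907

Derivation:
L0 (leaves): [91, 80, 53, 69], target index=3
L1: h(91,80)=(91*31+80)%997=907 [pair 0] h(53,69)=(53*31+69)%997=715 [pair 1] -> [907, 715]
  Sibling for proof at L0: 53
L2: h(907,715)=(907*31+715)%997=916 [pair 0] -> [916]
  Sibling for proof at L1: 907
Root: 916
Proof path (sibling hashes from leaf to root): [53, 907]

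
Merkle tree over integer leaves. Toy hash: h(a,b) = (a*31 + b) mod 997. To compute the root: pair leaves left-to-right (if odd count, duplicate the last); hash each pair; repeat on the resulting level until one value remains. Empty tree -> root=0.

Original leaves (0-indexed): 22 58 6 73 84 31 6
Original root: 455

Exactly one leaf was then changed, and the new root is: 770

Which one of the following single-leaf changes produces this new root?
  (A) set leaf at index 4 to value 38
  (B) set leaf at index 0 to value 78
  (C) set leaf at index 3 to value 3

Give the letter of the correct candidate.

Answer: B

Derivation:
Original leaves: [22, 58, 6, 73, 84, 31, 6]
Target new root: 770
Try each candidate change and compute the resulting root:
Candidate A: set leaf[4] = 38 -> leaves = [22, 58, 6, 73, 38, 31, 6]
  L0: [22, 58, 6, 73, 38, 31, 6]
  L1: h(22,58)=(22*31+58)%997=740 h(6,73)=(6*31+73)%997=259 h(38,31)=(38*31+31)%997=212 h(6,6)=(6*31+6)%997=192 -> [740, 259, 212, 192]
  L2: h(740,259)=(740*31+259)%997=268 h(212,192)=(212*31+192)%997=782 -> [268, 782]
  L3: h(268,782)=(268*31+782)%997=117 -> [117]
  root = 117 != target 770
Candidate B: set leaf[0] = 78 -> leaves = [78, 58, 6, 73, 84, 31, 6]
  L0: [78, 58, 6, 73, 84, 31, 6]
  L1: h(78,58)=(78*31+58)%997=482 h(6,73)=(6*31+73)%997=259 h(84,31)=(84*31+31)%997=641 h(6,6)=(6*31+6)%997=192 -> [482, 259, 641, 192]
  L2: h(482,259)=(482*31+259)%997=246 h(641,192)=(641*31+192)%997=123 -> [246, 123]
  L3: h(246,123)=(246*31+123)%997=770 -> [770]
  root = 770 == target 770  ** MATCH **
Candidate C: set leaf[3] = 3 -> leaves = [22, 58, 6, 3, 84, 31, 6]
  L0: [22, 58, 6, 3, 84, 31, 6]
  L1: h(22,58)=(22*31+58)%997=740 h(6,3)=(6*31+3)%997=189 h(84,31)=(84*31+31)%997=641 h(6,6)=(6*31+6)%997=192 -> [740, 189, 641, 192]
  L2: h(740,189)=(740*31+189)%997=198 h(641,192)=(641*31+192)%997=123 -> [198, 123]
  L3: h(198,123)=(198*31+123)%997=279 -> [279]
  root = 279 != target 770
Candidate B produces the target root.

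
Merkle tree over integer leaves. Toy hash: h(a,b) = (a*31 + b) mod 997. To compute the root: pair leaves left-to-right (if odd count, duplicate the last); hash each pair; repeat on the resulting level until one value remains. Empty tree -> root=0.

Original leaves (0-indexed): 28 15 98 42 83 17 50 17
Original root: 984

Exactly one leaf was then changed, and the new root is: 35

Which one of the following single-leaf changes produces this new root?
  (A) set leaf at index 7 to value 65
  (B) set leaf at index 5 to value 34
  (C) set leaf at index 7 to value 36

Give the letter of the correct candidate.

Answer: A

Derivation:
Original leaves: [28, 15, 98, 42, 83, 17, 50, 17]
Target new root: 35
Try each candidate change and compute the resulting root:
Candidate A: set leaf[7] = 65 -> leaves = [28, 15, 98, 42, 83, 17, 50, 65]
  L0: [28, 15, 98, 42, 83, 17, 50, 65]
  L1: h(28,15)=(28*31+15)%997=883 h(98,42)=(98*31+42)%997=89 h(83,17)=(83*31+17)%997=596 h(50,65)=(50*31+65)%997=618 -> [883, 89, 596, 618]
  L2: h(883,89)=(883*31+89)%997=543 h(596,618)=(596*31+618)%997=151 -> [543, 151]
  L3: h(543,151)=(543*31+151)%997=35 -> [35]
  root = 35 == target 35  ** MATCH **
Candidate B: set leaf[5] = 34 -> leaves = [28, 15, 98, 42, 83, 34, 50, 17]
  L0: [28, 15, 98, 42, 83, 34, 50, 17]
  L1: h(28,15)=(28*31+15)%997=883 h(98,42)=(98*31+42)%997=89 h(83,34)=(83*31+34)%997=613 h(50,17)=(50*31+17)%997=570 -> [883, 89, 613, 570]
  L2: h(883,89)=(883*31+89)%997=543 h(613,570)=(613*31+570)%997=630 -> [543, 630]
  L3: h(543,630)=(543*31+630)%997=514 -> [514]
  root = 514 != target 35
Candidate C: set leaf[7] = 36 -> leaves = [28, 15, 98, 42, 83, 17, 50, 36]
  L0: [28, 15, 98, 42, 83, 17, 50, 36]
  L1: h(28,15)=(28*31+15)%997=883 h(98,42)=(98*31+42)%997=89 h(83,17)=(83*31+17)%997=596 h(50,36)=(50*31+36)%997=589 -> [883, 89, 596, 589]
  L2: h(883,89)=(883*31+89)%997=543 h(596,589)=(596*31+589)%997=122 -> [543, 122]
  L3: h(543,122)=(543*31+122)%997=6 -> [6]
  root = 6 != target 35
Candidate A produces the target root.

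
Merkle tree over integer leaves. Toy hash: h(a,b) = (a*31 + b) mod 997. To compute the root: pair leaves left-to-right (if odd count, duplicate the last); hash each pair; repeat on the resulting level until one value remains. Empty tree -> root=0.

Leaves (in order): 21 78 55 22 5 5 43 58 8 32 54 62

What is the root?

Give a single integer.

Answer: 416

Derivation:
L0: [21, 78, 55, 22, 5, 5, 43, 58, 8, 32, 54, 62]
L1: h(21,78)=(21*31+78)%997=729 h(55,22)=(55*31+22)%997=730 h(5,5)=(5*31+5)%997=160 h(43,58)=(43*31+58)%997=394 h(8,32)=(8*31+32)%997=280 h(54,62)=(54*31+62)%997=739 -> [729, 730, 160, 394, 280, 739]
L2: h(729,730)=(729*31+730)%997=398 h(160,394)=(160*31+394)%997=369 h(280,739)=(280*31+739)%997=446 -> [398, 369, 446]
L3: h(398,369)=(398*31+369)%997=743 h(446,446)=(446*31+446)%997=314 -> [743, 314]
L4: h(743,314)=(743*31+314)%997=416 -> [416]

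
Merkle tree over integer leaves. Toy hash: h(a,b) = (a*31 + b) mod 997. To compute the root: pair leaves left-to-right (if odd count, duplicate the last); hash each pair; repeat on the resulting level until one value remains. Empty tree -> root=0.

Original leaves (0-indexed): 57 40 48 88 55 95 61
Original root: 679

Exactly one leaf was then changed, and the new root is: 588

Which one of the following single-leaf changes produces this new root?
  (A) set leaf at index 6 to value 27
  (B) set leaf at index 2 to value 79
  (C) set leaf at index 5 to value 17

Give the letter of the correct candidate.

Original leaves: [57, 40, 48, 88, 55, 95, 61]
Target new root: 588
Try each candidate change and compute the resulting root:
Candidate A: set leaf[6] = 27 -> leaves = [57, 40, 48, 88, 55, 95, 27]
  L0: [57, 40, 48, 88, 55, 95, 27]
  L1: h(57,40)=(57*31+40)%997=810 h(48,88)=(48*31+88)%997=579 h(55,95)=(55*31+95)%997=803 h(27,27)=(27*31+27)%997=864 -> [810, 579, 803, 864]
  L2: h(810,579)=(810*31+579)%997=764 h(803,864)=(803*31+864)%997=832 -> [764, 832]
  L3: h(764,832)=(764*31+832)%997=588 -> [588]
  root = 588 == target 588  ** MATCH **
Candidate B: set leaf[2] = 79 -> leaves = [57, 40, 79, 88, 55, 95, 61]
  L0: [57, 40, 79, 88, 55, 95, 61]
  L1: h(57,40)=(57*31+40)%997=810 h(79,88)=(79*31+88)%997=543 h(55,95)=(55*31+95)%997=803 h(61,61)=(61*31+61)%997=955 -> [810, 543, 803, 955]
  L2: h(810,543)=(810*31+543)%997=728 h(803,955)=(803*31+955)%997=923 -> [728, 923]
  L3: h(728,923)=(728*31+923)%997=560 -> [560]
  root = 560 != target 588
Candidate C: set leaf[5] = 17 -> leaves = [57, 40, 48, 88, 55, 17, 61]
  L0: [57, 40, 48, 88, 55, 17, 61]
  L1: h(57,40)=(57*31+40)%997=810 h(48,88)=(48*31+88)%997=579 h(55,17)=(55*31+17)%997=725 h(61,61)=(61*31+61)%997=955 -> [810, 579, 725, 955]
  L2: h(810,579)=(810*31+579)%997=764 h(725,955)=(725*31+955)%997=499 -> [764, 499]
  L3: h(764,499)=(764*31+499)%997=255 -> [255]
  root = 255 != target 588
Candidate A produces the target root.

Answer: A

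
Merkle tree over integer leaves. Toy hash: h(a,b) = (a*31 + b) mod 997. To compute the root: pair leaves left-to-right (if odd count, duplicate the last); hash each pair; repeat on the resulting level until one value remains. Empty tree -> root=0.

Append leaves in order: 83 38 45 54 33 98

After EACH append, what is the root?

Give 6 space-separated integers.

Answer: 83 617 627 636 667 753

Derivation:
After append 83 (leaves=[83]):
  L0: [83]
  root=83
After append 38 (leaves=[83, 38]):
  L0: [83, 38]
  L1: h(83,38)=(83*31+38)%997=617 -> [617]
  root=617
After append 45 (leaves=[83, 38, 45]):
  L0: [83, 38, 45]
  L1: h(83,38)=(83*31+38)%997=617 h(45,45)=(45*31+45)%997=443 -> [617, 443]
  L2: h(617,443)=(617*31+443)%997=627 -> [627]
  root=627
After append 54 (leaves=[83, 38, 45, 54]):
  L0: [83, 38, 45, 54]
  L1: h(83,38)=(83*31+38)%997=617 h(45,54)=(45*31+54)%997=452 -> [617, 452]
  L2: h(617,452)=(617*31+452)%997=636 -> [636]
  root=636
After append 33 (leaves=[83, 38, 45, 54, 33]):
  L0: [83, 38, 45, 54, 33]
  L1: h(83,38)=(83*31+38)%997=617 h(45,54)=(45*31+54)%997=452 h(33,33)=(33*31+33)%997=59 -> [617, 452, 59]
  L2: h(617,452)=(617*31+452)%997=636 h(59,59)=(59*31+59)%997=891 -> [636, 891]
  L3: h(636,891)=(636*31+891)%997=667 -> [667]
  root=667
After append 98 (leaves=[83, 38, 45, 54, 33, 98]):
  L0: [83, 38, 45, 54, 33, 98]
  L1: h(83,38)=(83*31+38)%997=617 h(45,54)=(45*31+54)%997=452 h(33,98)=(33*31+98)%997=124 -> [617, 452, 124]
  L2: h(617,452)=(617*31+452)%997=636 h(124,124)=(124*31+124)%997=977 -> [636, 977]
  L3: h(636,977)=(636*31+977)%997=753 -> [753]
  root=753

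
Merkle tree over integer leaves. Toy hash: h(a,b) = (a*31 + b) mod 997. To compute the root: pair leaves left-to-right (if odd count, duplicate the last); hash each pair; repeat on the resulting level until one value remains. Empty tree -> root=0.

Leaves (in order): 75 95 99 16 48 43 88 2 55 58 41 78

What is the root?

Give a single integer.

L0: [75, 95, 99, 16, 48, 43, 88, 2, 55, 58, 41, 78]
L1: h(75,95)=(75*31+95)%997=426 h(99,16)=(99*31+16)%997=94 h(48,43)=(48*31+43)%997=534 h(88,2)=(88*31+2)%997=736 h(55,58)=(55*31+58)%997=766 h(41,78)=(41*31+78)%997=352 -> [426, 94, 534, 736, 766, 352]
L2: h(426,94)=(426*31+94)%997=339 h(534,736)=(534*31+736)%997=341 h(766,352)=(766*31+352)%997=170 -> [339, 341, 170]
L3: h(339,341)=(339*31+341)%997=880 h(170,170)=(170*31+170)%997=455 -> [880, 455]
L4: h(880,455)=(880*31+455)%997=816 -> [816]

Answer: 816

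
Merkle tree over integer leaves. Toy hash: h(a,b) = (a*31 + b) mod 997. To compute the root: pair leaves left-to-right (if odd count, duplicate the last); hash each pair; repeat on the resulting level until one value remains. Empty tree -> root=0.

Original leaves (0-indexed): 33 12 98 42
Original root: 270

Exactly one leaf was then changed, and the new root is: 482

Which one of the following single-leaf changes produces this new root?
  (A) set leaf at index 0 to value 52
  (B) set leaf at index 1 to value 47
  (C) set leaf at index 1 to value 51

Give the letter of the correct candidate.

Original leaves: [33, 12, 98, 42]
Target new root: 482
Try each candidate change and compute the resulting root:
Candidate A: set leaf[0] = 52 -> leaves = [52, 12, 98, 42]
  L0: [52, 12, 98, 42]
  L1: h(52,12)=(52*31+12)%997=627 h(98,42)=(98*31+42)%997=89 -> [627, 89]
  L2: h(627,89)=(627*31+89)%997=583 -> [583]
  root = 583 != target 482
Candidate B: set leaf[1] = 47 -> leaves = [33, 47, 98, 42]
  L0: [33, 47, 98, 42]
  L1: h(33,47)=(33*31+47)%997=73 h(98,42)=(98*31+42)%997=89 -> [73, 89]
  L2: h(73,89)=(73*31+89)%997=358 -> [358]
  root = 358 != target 482
Candidate C: set leaf[1] = 51 -> leaves = [33, 51, 98, 42]
  L0: [33, 51, 98, 42]
  L1: h(33,51)=(33*31+51)%997=77 h(98,42)=(98*31+42)%997=89 -> [77, 89]
  L2: h(77,89)=(77*31+89)%997=482 -> [482]
  root = 482 == target 482  ** MATCH **
Candidate C produces the target root.

Answer: C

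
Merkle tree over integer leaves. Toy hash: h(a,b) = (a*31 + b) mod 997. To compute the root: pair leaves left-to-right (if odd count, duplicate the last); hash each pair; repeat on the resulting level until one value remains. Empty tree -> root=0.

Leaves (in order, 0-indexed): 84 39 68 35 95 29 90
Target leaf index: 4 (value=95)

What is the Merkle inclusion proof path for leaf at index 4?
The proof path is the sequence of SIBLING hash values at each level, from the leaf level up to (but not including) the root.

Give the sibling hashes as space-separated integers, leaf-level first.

L0 (leaves): [84, 39, 68, 35, 95, 29, 90], target index=4
L1: h(84,39)=(84*31+39)%997=649 [pair 0] h(68,35)=(68*31+35)%997=149 [pair 1] h(95,29)=(95*31+29)%997=980 [pair 2] h(90,90)=(90*31+90)%997=886 [pair 3] -> [649, 149, 980, 886]
  Sibling for proof at L0: 29
L2: h(649,149)=(649*31+149)%997=328 [pair 0] h(980,886)=(980*31+886)%997=359 [pair 1] -> [328, 359]
  Sibling for proof at L1: 886
L3: h(328,359)=(328*31+359)%997=557 [pair 0] -> [557]
  Sibling for proof at L2: 328
Root: 557
Proof path (sibling hashes from leaf to root): [29, 886, 328]

Answer: 29 886 328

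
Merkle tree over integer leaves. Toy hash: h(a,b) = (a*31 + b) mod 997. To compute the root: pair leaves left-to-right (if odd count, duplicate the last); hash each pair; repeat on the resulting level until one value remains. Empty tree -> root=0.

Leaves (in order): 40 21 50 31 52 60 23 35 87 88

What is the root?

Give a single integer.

L0: [40, 21, 50, 31, 52, 60, 23, 35, 87, 88]
L1: h(40,21)=(40*31+21)%997=264 h(50,31)=(50*31+31)%997=584 h(52,60)=(52*31+60)%997=675 h(23,35)=(23*31+35)%997=748 h(87,88)=(87*31+88)%997=791 -> [264, 584, 675, 748, 791]
L2: h(264,584)=(264*31+584)%997=792 h(675,748)=(675*31+748)%997=736 h(791,791)=(791*31+791)%997=387 -> [792, 736, 387]
L3: h(792,736)=(792*31+736)%997=363 h(387,387)=(387*31+387)%997=420 -> [363, 420]
L4: h(363,420)=(363*31+420)%997=706 -> [706]

Answer: 706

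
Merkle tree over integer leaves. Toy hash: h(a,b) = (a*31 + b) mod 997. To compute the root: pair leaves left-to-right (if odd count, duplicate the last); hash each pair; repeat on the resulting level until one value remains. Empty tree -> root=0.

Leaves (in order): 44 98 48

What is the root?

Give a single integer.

L0: [44, 98, 48]
L1: h(44,98)=(44*31+98)%997=465 h(48,48)=(48*31+48)%997=539 -> [465, 539]
L2: h(465,539)=(465*31+539)%997=996 -> [996]

Answer: 996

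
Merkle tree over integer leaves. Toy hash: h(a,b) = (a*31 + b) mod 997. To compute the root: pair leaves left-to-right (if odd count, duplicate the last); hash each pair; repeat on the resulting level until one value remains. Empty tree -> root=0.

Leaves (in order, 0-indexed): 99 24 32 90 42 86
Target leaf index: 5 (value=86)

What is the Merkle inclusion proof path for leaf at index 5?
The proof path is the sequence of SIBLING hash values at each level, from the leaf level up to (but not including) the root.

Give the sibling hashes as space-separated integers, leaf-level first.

L0 (leaves): [99, 24, 32, 90, 42, 86], target index=5
L1: h(99,24)=(99*31+24)%997=102 [pair 0] h(32,90)=(32*31+90)%997=85 [pair 1] h(42,86)=(42*31+86)%997=391 [pair 2] -> [102, 85, 391]
  Sibling for proof at L0: 42
L2: h(102,85)=(102*31+85)%997=256 [pair 0] h(391,391)=(391*31+391)%997=548 [pair 1] -> [256, 548]
  Sibling for proof at L1: 391
L3: h(256,548)=(256*31+548)%997=508 [pair 0] -> [508]
  Sibling for proof at L2: 256
Root: 508
Proof path (sibling hashes from leaf to root): [42, 391, 256]

Answer: 42 391 256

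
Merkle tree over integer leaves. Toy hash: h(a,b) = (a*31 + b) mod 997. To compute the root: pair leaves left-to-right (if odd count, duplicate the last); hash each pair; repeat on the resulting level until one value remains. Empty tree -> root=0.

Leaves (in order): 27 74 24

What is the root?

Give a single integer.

Answer: 96

Derivation:
L0: [27, 74, 24]
L1: h(27,74)=(27*31+74)%997=911 h(24,24)=(24*31+24)%997=768 -> [911, 768]
L2: h(911,768)=(911*31+768)%997=96 -> [96]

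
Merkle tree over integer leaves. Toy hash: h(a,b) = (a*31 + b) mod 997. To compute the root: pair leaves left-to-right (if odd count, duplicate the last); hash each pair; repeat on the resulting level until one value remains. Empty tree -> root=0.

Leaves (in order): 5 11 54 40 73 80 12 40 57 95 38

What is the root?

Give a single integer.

L0: [5, 11, 54, 40, 73, 80, 12, 40, 57, 95, 38]
L1: h(5,11)=(5*31+11)%997=166 h(54,40)=(54*31+40)%997=717 h(73,80)=(73*31+80)%997=349 h(12,40)=(12*31+40)%997=412 h(57,95)=(57*31+95)%997=865 h(38,38)=(38*31+38)%997=219 -> [166, 717, 349, 412, 865, 219]
L2: h(166,717)=(166*31+717)%997=878 h(349,412)=(349*31+412)%997=264 h(865,219)=(865*31+219)%997=115 -> [878, 264, 115]
L3: h(878,264)=(878*31+264)%997=563 h(115,115)=(115*31+115)%997=689 -> [563, 689]
L4: h(563,689)=(563*31+689)%997=196 -> [196]

Answer: 196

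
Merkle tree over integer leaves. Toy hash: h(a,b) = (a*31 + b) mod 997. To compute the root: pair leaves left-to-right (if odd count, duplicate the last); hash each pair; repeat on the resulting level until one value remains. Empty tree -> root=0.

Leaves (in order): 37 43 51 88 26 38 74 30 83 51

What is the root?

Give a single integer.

L0: [37, 43, 51, 88, 26, 38, 74, 30, 83, 51]
L1: h(37,43)=(37*31+43)%997=193 h(51,88)=(51*31+88)%997=672 h(26,38)=(26*31+38)%997=844 h(74,30)=(74*31+30)%997=330 h(83,51)=(83*31+51)%997=630 -> [193, 672, 844, 330, 630]
L2: h(193,672)=(193*31+672)%997=673 h(844,330)=(844*31+330)%997=572 h(630,630)=(630*31+630)%997=220 -> [673, 572, 220]
L3: h(673,572)=(673*31+572)%997=498 h(220,220)=(220*31+220)%997=61 -> [498, 61]
L4: h(498,61)=(498*31+61)%997=544 -> [544]

Answer: 544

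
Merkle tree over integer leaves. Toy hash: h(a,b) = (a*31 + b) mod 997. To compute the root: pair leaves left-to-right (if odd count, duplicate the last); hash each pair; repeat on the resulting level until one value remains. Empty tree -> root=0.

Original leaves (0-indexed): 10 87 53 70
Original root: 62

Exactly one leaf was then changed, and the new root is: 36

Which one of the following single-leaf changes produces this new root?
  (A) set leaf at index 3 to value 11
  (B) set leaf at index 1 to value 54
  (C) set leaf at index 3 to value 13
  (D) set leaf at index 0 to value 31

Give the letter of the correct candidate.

Answer: B

Derivation:
Original leaves: [10, 87, 53, 70]
Target new root: 36
Try each candidate change and compute the resulting root:
Candidate A: set leaf[3] = 11 -> leaves = [10, 87, 53, 11]
  L0: [10, 87, 53, 11]
  L1: h(10,87)=(10*31+87)%997=397 h(53,11)=(53*31+11)%997=657 -> [397, 657]
  L2: h(397,657)=(397*31+657)%997=3 -> [3]
  root = 3 != target 36
Candidate B: set leaf[1] = 54 -> leaves = [10, 54, 53, 70]
  L0: [10, 54, 53, 70]
  L1: h(10,54)=(10*31+54)%997=364 h(53,70)=(53*31+70)%997=716 -> [364, 716]
  L2: h(364,716)=(364*31+716)%997=36 -> [36]
  root = 36 == target 36  ** MATCH **
Candidate C: set leaf[3] = 13 -> leaves = [10, 87, 53, 13]
  L0: [10, 87, 53, 13]
  L1: h(10,87)=(10*31+87)%997=397 h(53,13)=(53*31+13)%997=659 -> [397, 659]
  L2: h(397,659)=(397*31+659)%997=5 -> [5]
  root = 5 != target 36
Candidate D: set leaf[0] = 31 -> leaves = [31, 87, 53, 70]
  L0: [31, 87, 53, 70]
  L1: h(31,87)=(31*31+87)%997=51 h(53,70)=(53*31+70)%997=716 -> [51, 716]
  L2: h(51,716)=(51*31+716)%997=303 -> [303]
  root = 303 != target 36
Candidate B produces the target root.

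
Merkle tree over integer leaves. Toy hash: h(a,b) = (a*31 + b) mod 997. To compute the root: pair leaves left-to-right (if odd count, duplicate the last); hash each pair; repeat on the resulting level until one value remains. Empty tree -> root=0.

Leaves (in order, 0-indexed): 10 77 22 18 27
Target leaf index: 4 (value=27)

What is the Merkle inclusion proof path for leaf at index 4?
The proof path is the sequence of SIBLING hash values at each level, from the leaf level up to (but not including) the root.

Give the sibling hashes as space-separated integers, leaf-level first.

L0 (leaves): [10, 77, 22, 18, 27], target index=4
L1: h(10,77)=(10*31+77)%997=387 [pair 0] h(22,18)=(22*31+18)%997=700 [pair 1] h(27,27)=(27*31+27)%997=864 [pair 2] -> [387, 700, 864]
  Sibling for proof at L0: 27
L2: h(387,700)=(387*31+700)%997=733 [pair 0] h(864,864)=(864*31+864)%997=729 [pair 1] -> [733, 729]
  Sibling for proof at L1: 864
L3: h(733,729)=(733*31+729)%997=521 [pair 0] -> [521]
  Sibling for proof at L2: 733
Root: 521
Proof path (sibling hashes from leaf to root): [27, 864, 733]

Answer: 27 864 733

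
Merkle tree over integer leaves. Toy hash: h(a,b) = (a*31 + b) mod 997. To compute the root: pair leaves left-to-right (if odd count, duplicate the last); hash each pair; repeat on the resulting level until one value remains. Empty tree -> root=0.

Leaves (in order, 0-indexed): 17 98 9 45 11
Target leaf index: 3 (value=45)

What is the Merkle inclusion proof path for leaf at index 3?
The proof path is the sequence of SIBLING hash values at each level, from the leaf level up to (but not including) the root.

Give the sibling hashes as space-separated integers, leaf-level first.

Answer: 9 625 297

Derivation:
L0 (leaves): [17, 98, 9, 45, 11], target index=3
L1: h(17,98)=(17*31+98)%997=625 [pair 0] h(9,45)=(9*31+45)%997=324 [pair 1] h(11,11)=(11*31+11)%997=352 [pair 2] -> [625, 324, 352]
  Sibling for proof at L0: 9
L2: h(625,324)=(625*31+324)%997=756 [pair 0] h(352,352)=(352*31+352)%997=297 [pair 1] -> [756, 297]
  Sibling for proof at L1: 625
L3: h(756,297)=(756*31+297)%997=802 [pair 0] -> [802]
  Sibling for proof at L2: 297
Root: 802
Proof path (sibling hashes from leaf to root): [9, 625, 297]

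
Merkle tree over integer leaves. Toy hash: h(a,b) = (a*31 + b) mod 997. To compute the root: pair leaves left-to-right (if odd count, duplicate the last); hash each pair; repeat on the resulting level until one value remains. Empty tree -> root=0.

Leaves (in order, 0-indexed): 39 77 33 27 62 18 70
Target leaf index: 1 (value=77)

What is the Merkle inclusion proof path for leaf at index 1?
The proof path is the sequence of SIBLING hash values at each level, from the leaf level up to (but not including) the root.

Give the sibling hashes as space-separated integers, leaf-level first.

Answer: 39 53 566

Derivation:
L0 (leaves): [39, 77, 33, 27, 62, 18, 70], target index=1
L1: h(39,77)=(39*31+77)%997=289 [pair 0] h(33,27)=(33*31+27)%997=53 [pair 1] h(62,18)=(62*31+18)%997=943 [pair 2] h(70,70)=(70*31+70)%997=246 [pair 3] -> [289, 53, 943, 246]
  Sibling for proof at L0: 39
L2: h(289,53)=(289*31+53)%997=39 [pair 0] h(943,246)=(943*31+246)%997=566 [pair 1] -> [39, 566]
  Sibling for proof at L1: 53
L3: h(39,566)=(39*31+566)%997=778 [pair 0] -> [778]
  Sibling for proof at L2: 566
Root: 778
Proof path (sibling hashes from leaf to root): [39, 53, 566]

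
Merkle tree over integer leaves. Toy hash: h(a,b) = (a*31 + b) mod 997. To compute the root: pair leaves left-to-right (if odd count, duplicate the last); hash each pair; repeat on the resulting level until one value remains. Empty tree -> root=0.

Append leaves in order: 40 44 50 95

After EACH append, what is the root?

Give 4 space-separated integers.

Answer: 40 287 527 572

Derivation:
After append 40 (leaves=[40]):
  L0: [40]
  root=40
After append 44 (leaves=[40, 44]):
  L0: [40, 44]
  L1: h(40,44)=(40*31+44)%997=287 -> [287]
  root=287
After append 50 (leaves=[40, 44, 50]):
  L0: [40, 44, 50]
  L1: h(40,44)=(40*31+44)%997=287 h(50,50)=(50*31+50)%997=603 -> [287, 603]
  L2: h(287,603)=(287*31+603)%997=527 -> [527]
  root=527
After append 95 (leaves=[40, 44, 50, 95]):
  L0: [40, 44, 50, 95]
  L1: h(40,44)=(40*31+44)%997=287 h(50,95)=(50*31+95)%997=648 -> [287, 648]
  L2: h(287,648)=(287*31+648)%997=572 -> [572]
  root=572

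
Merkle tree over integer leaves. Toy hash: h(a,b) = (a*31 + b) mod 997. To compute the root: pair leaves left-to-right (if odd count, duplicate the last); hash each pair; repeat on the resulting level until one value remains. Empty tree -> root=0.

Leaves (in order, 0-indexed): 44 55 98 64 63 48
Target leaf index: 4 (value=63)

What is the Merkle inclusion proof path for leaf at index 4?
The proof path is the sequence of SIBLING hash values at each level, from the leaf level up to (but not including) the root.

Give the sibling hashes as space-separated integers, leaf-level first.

L0 (leaves): [44, 55, 98, 64, 63, 48], target index=4
L1: h(44,55)=(44*31+55)%997=422 [pair 0] h(98,64)=(98*31+64)%997=111 [pair 1] h(63,48)=(63*31+48)%997=7 [pair 2] -> [422, 111, 7]
  Sibling for proof at L0: 48
L2: h(422,111)=(422*31+111)%997=232 [pair 0] h(7,7)=(7*31+7)%997=224 [pair 1] -> [232, 224]
  Sibling for proof at L1: 7
L3: h(232,224)=(232*31+224)%997=437 [pair 0] -> [437]
  Sibling for proof at L2: 232
Root: 437
Proof path (sibling hashes from leaf to root): [48, 7, 232]

Answer: 48 7 232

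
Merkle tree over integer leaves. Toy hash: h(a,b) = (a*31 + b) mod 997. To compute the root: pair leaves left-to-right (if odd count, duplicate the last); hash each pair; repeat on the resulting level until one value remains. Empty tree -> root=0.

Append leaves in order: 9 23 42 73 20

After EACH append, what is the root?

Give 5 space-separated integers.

After append 9 (leaves=[9]):
  L0: [9]
  root=9
After append 23 (leaves=[9, 23]):
  L0: [9, 23]
  L1: h(9,23)=(9*31+23)%997=302 -> [302]
  root=302
After append 42 (leaves=[9, 23, 42]):
  L0: [9, 23, 42]
  L1: h(9,23)=(9*31+23)%997=302 h(42,42)=(42*31+42)%997=347 -> [302, 347]
  L2: h(302,347)=(302*31+347)%997=736 -> [736]
  root=736
After append 73 (leaves=[9, 23, 42, 73]):
  L0: [9, 23, 42, 73]
  L1: h(9,23)=(9*31+23)%997=302 h(42,73)=(42*31+73)%997=378 -> [302, 378]
  L2: h(302,378)=(302*31+378)%997=767 -> [767]
  root=767
After append 20 (leaves=[9, 23, 42, 73, 20]):
  L0: [9, 23, 42, 73, 20]
  L1: h(9,23)=(9*31+23)%997=302 h(42,73)=(42*31+73)%997=378 h(20,20)=(20*31+20)%997=640 -> [302, 378, 640]
  L2: h(302,378)=(302*31+378)%997=767 h(640,640)=(640*31+640)%997=540 -> [767, 540]
  L3: h(767,540)=(767*31+540)%997=389 -> [389]
  root=389

Answer: 9 302 736 767 389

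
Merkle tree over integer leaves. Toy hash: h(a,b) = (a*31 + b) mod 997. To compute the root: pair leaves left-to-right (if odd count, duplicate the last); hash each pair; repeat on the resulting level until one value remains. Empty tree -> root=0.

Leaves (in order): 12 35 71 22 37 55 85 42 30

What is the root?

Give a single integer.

L0: [12, 35, 71, 22, 37, 55, 85, 42, 30]
L1: h(12,35)=(12*31+35)%997=407 h(71,22)=(71*31+22)%997=229 h(37,55)=(37*31+55)%997=205 h(85,42)=(85*31+42)%997=683 h(30,30)=(30*31+30)%997=960 -> [407, 229, 205, 683, 960]
L2: h(407,229)=(407*31+229)%997=882 h(205,683)=(205*31+683)%997=59 h(960,960)=(960*31+960)%997=810 -> [882, 59, 810]
L3: h(882,59)=(882*31+59)%997=482 h(810,810)=(810*31+810)%997=995 -> [482, 995]
L4: h(482,995)=(482*31+995)%997=982 -> [982]

Answer: 982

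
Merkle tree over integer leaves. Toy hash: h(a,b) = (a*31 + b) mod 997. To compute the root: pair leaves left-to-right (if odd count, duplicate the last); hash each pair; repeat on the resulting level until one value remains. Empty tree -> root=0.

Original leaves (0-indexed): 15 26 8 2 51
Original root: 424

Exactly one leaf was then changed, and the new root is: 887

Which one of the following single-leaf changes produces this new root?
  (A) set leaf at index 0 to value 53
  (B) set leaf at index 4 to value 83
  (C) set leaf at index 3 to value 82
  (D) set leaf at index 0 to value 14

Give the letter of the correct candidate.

Original leaves: [15, 26, 8, 2, 51]
Target new root: 887
Try each candidate change and compute the resulting root:
Candidate A: set leaf[0] = 53 -> leaves = [53, 26, 8, 2, 51]
  L0: [53, 26, 8, 2, 51]
  L1: h(53,26)=(53*31+26)%997=672 h(8,2)=(8*31+2)%997=250 h(51,51)=(51*31+51)%997=635 -> [672, 250, 635]
  L2: h(672,250)=(672*31+250)%997=145 h(635,635)=(635*31+635)%997=380 -> [145, 380]
  L3: h(145,380)=(145*31+380)%997=887 -> [887]
  root = 887 == target 887  ** MATCH **
Candidate B: set leaf[4] = 83 -> leaves = [15, 26, 8, 2, 83]
  L0: [15, 26, 8, 2, 83]
  L1: h(15,26)=(15*31+26)%997=491 h(8,2)=(8*31+2)%997=250 h(83,83)=(83*31+83)%997=662 -> [491, 250, 662]
  L2: h(491,250)=(491*31+250)%997=516 h(662,662)=(662*31+662)%997=247 -> [516, 247]
  L3: h(516,247)=(516*31+247)%997=291 -> [291]
  root = 291 != target 887
Candidate C: set leaf[3] = 82 -> leaves = [15, 26, 8, 82, 51]
  L0: [15, 26, 8, 82, 51]
  L1: h(15,26)=(15*31+26)%997=491 h(8,82)=(8*31+82)%997=330 h(51,51)=(51*31+51)%997=635 -> [491, 330, 635]
  L2: h(491,330)=(491*31+330)%997=596 h(635,635)=(635*31+635)%997=380 -> [596, 380]
  L3: h(596,380)=(596*31+380)%997=910 -> [910]
  root = 910 != target 887
Candidate D: set leaf[0] = 14 -> leaves = [14, 26, 8, 2, 51]
  L0: [14, 26, 8, 2, 51]
  L1: h(14,26)=(14*31+26)%997=460 h(8,2)=(8*31+2)%997=250 h(51,51)=(51*31+51)%997=635 -> [460, 250, 635]
  L2: h(460,250)=(460*31+250)%997=552 h(635,635)=(635*31+635)%997=380 -> [552, 380]
  L3: h(552,380)=(552*31+380)%997=543 -> [543]
  root = 543 != target 887
Candidate A produces the target root.

Answer: A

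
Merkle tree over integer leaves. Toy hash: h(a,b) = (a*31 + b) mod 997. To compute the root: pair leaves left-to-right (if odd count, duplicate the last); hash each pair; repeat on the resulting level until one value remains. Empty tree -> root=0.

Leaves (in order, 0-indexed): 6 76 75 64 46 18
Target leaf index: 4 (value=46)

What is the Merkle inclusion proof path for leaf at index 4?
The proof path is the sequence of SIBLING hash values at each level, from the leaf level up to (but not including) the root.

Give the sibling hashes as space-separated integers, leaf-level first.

Answer: 18 447 541

Derivation:
L0 (leaves): [6, 76, 75, 64, 46, 18], target index=4
L1: h(6,76)=(6*31+76)%997=262 [pair 0] h(75,64)=(75*31+64)%997=395 [pair 1] h(46,18)=(46*31+18)%997=447 [pair 2] -> [262, 395, 447]
  Sibling for proof at L0: 18
L2: h(262,395)=(262*31+395)%997=541 [pair 0] h(447,447)=(447*31+447)%997=346 [pair 1] -> [541, 346]
  Sibling for proof at L1: 447
L3: h(541,346)=(541*31+346)%997=168 [pair 0] -> [168]
  Sibling for proof at L2: 541
Root: 168
Proof path (sibling hashes from leaf to root): [18, 447, 541]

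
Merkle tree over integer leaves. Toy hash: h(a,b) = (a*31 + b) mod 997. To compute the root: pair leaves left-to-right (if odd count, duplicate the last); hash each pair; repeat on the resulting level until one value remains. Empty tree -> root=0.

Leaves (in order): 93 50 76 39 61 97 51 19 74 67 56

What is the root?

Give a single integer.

L0: [93, 50, 76, 39, 61, 97, 51, 19, 74, 67, 56]
L1: h(93,50)=(93*31+50)%997=939 h(76,39)=(76*31+39)%997=401 h(61,97)=(61*31+97)%997=991 h(51,19)=(51*31+19)%997=603 h(74,67)=(74*31+67)%997=367 h(56,56)=(56*31+56)%997=795 -> [939, 401, 991, 603, 367, 795]
L2: h(939,401)=(939*31+401)%997=597 h(991,603)=(991*31+603)%997=417 h(367,795)=(367*31+795)%997=208 -> [597, 417, 208]
L3: h(597,417)=(597*31+417)%997=978 h(208,208)=(208*31+208)%997=674 -> [978, 674]
L4: h(978,674)=(978*31+674)%997=85 -> [85]

Answer: 85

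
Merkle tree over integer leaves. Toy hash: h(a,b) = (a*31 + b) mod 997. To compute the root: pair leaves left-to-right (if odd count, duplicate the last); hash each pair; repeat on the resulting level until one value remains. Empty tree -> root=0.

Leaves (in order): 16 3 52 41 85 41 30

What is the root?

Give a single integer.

Answer: 546

Derivation:
L0: [16, 3, 52, 41, 85, 41, 30]
L1: h(16,3)=(16*31+3)%997=499 h(52,41)=(52*31+41)%997=656 h(85,41)=(85*31+41)%997=682 h(30,30)=(30*31+30)%997=960 -> [499, 656, 682, 960]
L2: h(499,656)=(499*31+656)%997=173 h(682,960)=(682*31+960)%997=168 -> [173, 168]
L3: h(173,168)=(173*31+168)%997=546 -> [546]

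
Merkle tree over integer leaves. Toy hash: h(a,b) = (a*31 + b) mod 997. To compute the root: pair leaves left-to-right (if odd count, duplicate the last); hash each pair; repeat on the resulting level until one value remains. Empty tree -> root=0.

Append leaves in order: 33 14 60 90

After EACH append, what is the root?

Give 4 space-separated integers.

After append 33 (leaves=[33]):
  L0: [33]
  root=33
After append 14 (leaves=[33, 14]):
  L0: [33, 14]
  L1: h(33,14)=(33*31+14)%997=40 -> [40]
  root=40
After append 60 (leaves=[33, 14, 60]):
  L0: [33, 14, 60]
  L1: h(33,14)=(33*31+14)%997=40 h(60,60)=(60*31+60)%997=923 -> [40, 923]
  L2: h(40,923)=(40*31+923)%997=169 -> [169]
  root=169
After append 90 (leaves=[33, 14, 60, 90]):
  L0: [33, 14, 60, 90]
  L1: h(33,14)=(33*31+14)%997=40 h(60,90)=(60*31+90)%997=953 -> [40, 953]
  L2: h(40,953)=(40*31+953)%997=199 -> [199]
  root=199

Answer: 33 40 169 199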